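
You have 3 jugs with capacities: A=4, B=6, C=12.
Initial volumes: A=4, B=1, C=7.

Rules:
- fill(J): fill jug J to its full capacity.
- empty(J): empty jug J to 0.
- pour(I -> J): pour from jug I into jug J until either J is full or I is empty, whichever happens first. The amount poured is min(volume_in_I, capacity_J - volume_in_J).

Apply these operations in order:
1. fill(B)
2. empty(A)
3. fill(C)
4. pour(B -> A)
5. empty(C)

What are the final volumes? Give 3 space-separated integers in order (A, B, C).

Step 1: fill(B) -> (A=4 B=6 C=7)
Step 2: empty(A) -> (A=0 B=6 C=7)
Step 3: fill(C) -> (A=0 B=6 C=12)
Step 4: pour(B -> A) -> (A=4 B=2 C=12)
Step 5: empty(C) -> (A=4 B=2 C=0)

Answer: 4 2 0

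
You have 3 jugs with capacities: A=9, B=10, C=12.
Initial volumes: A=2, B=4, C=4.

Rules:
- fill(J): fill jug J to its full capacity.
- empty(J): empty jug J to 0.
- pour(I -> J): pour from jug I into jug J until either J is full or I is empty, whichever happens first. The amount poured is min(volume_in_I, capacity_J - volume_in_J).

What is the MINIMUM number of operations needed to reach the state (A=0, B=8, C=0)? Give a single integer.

Answer: 2

Derivation:
BFS from (A=2, B=4, C=4). One shortest path:
  1. empty(A) -> (A=0 B=4 C=4)
  2. pour(C -> B) -> (A=0 B=8 C=0)
Reached target in 2 moves.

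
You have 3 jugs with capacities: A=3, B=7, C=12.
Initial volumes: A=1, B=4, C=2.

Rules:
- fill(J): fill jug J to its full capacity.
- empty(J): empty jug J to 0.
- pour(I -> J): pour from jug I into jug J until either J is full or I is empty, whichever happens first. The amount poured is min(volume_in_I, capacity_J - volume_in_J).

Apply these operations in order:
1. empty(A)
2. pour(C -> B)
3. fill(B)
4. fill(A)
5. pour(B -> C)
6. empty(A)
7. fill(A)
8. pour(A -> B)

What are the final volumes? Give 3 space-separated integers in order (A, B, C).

Answer: 0 3 7

Derivation:
Step 1: empty(A) -> (A=0 B=4 C=2)
Step 2: pour(C -> B) -> (A=0 B=6 C=0)
Step 3: fill(B) -> (A=0 B=7 C=0)
Step 4: fill(A) -> (A=3 B=7 C=0)
Step 5: pour(B -> C) -> (A=3 B=0 C=7)
Step 6: empty(A) -> (A=0 B=0 C=7)
Step 7: fill(A) -> (A=3 B=0 C=7)
Step 8: pour(A -> B) -> (A=0 B=3 C=7)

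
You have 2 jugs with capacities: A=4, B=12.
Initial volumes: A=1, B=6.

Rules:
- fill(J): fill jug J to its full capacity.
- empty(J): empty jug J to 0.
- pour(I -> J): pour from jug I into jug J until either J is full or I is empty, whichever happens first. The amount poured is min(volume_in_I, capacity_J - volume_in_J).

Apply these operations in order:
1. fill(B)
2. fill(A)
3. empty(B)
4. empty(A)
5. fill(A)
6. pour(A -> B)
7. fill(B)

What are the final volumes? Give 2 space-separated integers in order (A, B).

Answer: 0 12

Derivation:
Step 1: fill(B) -> (A=1 B=12)
Step 2: fill(A) -> (A=4 B=12)
Step 3: empty(B) -> (A=4 B=0)
Step 4: empty(A) -> (A=0 B=0)
Step 5: fill(A) -> (A=4 B=0)
Step 6: pour(A -> B) -> (A=0 B=4)
Step 7: fill(B) -> (A=0 B=12)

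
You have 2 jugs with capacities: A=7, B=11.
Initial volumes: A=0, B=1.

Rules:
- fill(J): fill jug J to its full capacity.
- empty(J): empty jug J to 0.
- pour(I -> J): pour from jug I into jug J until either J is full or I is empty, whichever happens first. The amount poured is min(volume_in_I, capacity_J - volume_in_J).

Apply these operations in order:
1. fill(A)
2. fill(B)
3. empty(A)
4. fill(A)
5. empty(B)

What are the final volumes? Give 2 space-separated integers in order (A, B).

Answer: 7 0

Derivation:
Step 1: fill(A) -> (A=7 B=1)
Step 2: fill(B) -> (A=7 B=11)
Step 3: empty(A) -> (A=0 B=11)
Step 4: fill(A) -> (A=7 B=11)
Step 5: empty(B) -> (A=7 B=0)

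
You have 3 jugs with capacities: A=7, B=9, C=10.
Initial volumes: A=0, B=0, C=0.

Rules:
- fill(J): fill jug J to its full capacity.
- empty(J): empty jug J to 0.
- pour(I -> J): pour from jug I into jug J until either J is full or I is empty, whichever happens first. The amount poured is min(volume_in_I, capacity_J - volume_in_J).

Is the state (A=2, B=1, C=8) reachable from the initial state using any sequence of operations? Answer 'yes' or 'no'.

BFS explored all 448 reachable states.
Reachable set includes: (0,0,0), (0,0,1), (0,0,2), (0,0,3), (0,0,4), (0,0,5), (0,0,6), (0,0,7), (0,0,8), (0,0,9), (0,0,10), (0,1,0) ...
Target (A=2, B=1, C=8) not in reachable set → no.

Answer: no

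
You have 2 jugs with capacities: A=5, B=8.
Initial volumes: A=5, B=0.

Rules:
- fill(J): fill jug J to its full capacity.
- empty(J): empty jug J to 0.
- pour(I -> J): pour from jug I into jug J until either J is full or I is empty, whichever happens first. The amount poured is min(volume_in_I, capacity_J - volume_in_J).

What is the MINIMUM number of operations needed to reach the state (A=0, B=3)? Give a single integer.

BFS from (A=5, B=0). One shortest path:
  1. empty(A) -> (A=0 B=0)
  2. fill(B) -> (A=0 B=8)
  3. pour(B -> A) -> (A=5 B=3)
  4. empty(A) -> (A=0 B=3)
Reached target in 4 moves.

Answer: 4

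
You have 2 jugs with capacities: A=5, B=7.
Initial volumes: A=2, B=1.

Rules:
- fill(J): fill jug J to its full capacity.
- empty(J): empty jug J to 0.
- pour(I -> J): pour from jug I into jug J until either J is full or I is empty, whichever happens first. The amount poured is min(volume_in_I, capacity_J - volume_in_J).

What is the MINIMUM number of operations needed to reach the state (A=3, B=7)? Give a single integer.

Answer: 2

Derivation:
BFS from (A=2, B=1). One shortest path:
  1. pour(B -> A) -> (A=3 B=0)
  2. fill(B) -> (A=3 B=7)
Reached target in 2 moves.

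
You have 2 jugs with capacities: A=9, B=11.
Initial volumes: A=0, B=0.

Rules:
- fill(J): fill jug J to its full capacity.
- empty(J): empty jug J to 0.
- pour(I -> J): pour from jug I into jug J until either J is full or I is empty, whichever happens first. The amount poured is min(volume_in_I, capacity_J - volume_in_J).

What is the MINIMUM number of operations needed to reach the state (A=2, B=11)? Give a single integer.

BFS from (A=0, B=0). One shortest path:
  1. fill(B) -> (A=0 B=11)
  2. pour(B -> A) -> (A=9 B=2)
  3. empty(A) -> (A=0 B=2)
  4. pour(B -> A) -> (A=2 B=0)
  5. fill(B) -> (A=2 B=11)
Reached target in 5 moves.

Answer: 5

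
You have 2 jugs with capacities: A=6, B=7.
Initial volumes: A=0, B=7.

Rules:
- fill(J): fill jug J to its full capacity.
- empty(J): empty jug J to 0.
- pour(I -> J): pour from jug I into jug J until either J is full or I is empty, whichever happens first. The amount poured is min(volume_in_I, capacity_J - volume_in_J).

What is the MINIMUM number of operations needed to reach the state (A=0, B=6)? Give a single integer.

BFS from (A=0, B=7). One shortest path:
  1. fill(A) -> (A=6 B=7)
  2. empty(B) -> (A=6 B=0)
  3. pour(A -> B) -> (A=0 B=6)
Reached target in 3 moves.

Answer: 3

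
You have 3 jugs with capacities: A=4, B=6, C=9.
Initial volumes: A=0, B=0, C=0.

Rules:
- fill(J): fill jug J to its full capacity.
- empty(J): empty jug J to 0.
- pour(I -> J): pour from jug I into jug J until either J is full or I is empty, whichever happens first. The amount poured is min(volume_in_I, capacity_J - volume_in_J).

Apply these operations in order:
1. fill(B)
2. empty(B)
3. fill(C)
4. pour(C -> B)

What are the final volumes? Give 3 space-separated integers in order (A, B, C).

Step 1: fill(B) -> (A=0 B=6 C=0)
Step 2: empty(B) -> (A=0 B=0 C=0)
Step 3: fill(C) -> (A=0 B=0 C=9)
Step 4: pour(C -> B) -> (A=0 B=6 C=3)

Answer: 0 6 3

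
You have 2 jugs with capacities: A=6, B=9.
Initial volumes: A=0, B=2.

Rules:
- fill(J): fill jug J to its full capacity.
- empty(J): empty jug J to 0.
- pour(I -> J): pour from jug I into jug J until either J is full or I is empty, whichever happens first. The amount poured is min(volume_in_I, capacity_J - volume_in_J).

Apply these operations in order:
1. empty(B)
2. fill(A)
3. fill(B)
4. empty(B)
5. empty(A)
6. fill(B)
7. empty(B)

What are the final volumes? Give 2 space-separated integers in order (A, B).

Step 1: empty(B) -> (A=0 B=0)
Step 2: fill(A) -> (A=6 B=0)
Step 3: fill(B) -> (A=6 B=9)
Step 4: empty(B) -> (A=6 B=0)
Step 5: empty(A) -> (A=0 B=0)
Step 6: fill(B) -> (A=0 B=9)
Step 7: empty(B) -> (A=0 B=0)

Answer: 0 0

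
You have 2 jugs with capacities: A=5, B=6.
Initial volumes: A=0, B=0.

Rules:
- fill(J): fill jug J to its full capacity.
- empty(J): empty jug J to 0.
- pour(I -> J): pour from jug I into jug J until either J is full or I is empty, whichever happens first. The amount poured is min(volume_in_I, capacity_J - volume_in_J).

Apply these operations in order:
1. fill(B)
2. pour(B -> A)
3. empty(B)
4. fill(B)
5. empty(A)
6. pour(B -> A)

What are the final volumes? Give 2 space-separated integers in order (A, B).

Step 1: fill(B) -> (A=0 B=6)
Step 2: pour(B -> A) -> (A=5 B=1)
Step 3: empty(B) -> (A=5 B=0)
Step 4: fill(B) -> (A=5 B=6)
Step 5: empty(A) -> (A=0 B=6)
Step 6: pour(B -> A) -> (A=5 B=1)

Answer: 5 1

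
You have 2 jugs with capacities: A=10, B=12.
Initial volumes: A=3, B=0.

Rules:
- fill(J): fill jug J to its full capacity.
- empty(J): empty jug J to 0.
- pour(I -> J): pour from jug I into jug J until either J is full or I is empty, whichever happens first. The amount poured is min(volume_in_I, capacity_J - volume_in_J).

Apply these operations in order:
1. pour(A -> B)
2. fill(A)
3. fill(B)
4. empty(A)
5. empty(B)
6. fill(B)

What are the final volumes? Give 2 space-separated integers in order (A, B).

Answer: 0 12

Derivation:
Step 1: pour(A -> B) -> (A=0 B=3)
Step 2: fill(A) -> (A=10 B=3)
Step 3: fill(B) -> (A=10 B=12)
Step 4: empty(A) -> (A=0 B=12)
Step 5: empty(B) -> (A=0 B=0)
Step 6: fill(B) -> (A=0 B=12)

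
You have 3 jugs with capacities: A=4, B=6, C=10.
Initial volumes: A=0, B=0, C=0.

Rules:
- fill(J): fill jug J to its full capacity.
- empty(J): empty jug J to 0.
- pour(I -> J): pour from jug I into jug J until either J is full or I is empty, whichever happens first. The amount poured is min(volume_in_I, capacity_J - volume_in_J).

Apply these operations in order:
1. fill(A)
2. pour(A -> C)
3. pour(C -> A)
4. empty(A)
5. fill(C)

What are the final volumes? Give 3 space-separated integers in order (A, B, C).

Step 1: fill(A) -> (A=4 B=0 C=0)
Step 2: pour(A -> C) -> (A=0 B=0 C=4)
Step 3: pour(C -> A) -> (A=4 B=0 C=0)
Step 4: empty(A) -> (A=0 B=0 C=0)
Step 5: fill(C) -> (A=0 B=0 C=10)

Answer: 0 0 10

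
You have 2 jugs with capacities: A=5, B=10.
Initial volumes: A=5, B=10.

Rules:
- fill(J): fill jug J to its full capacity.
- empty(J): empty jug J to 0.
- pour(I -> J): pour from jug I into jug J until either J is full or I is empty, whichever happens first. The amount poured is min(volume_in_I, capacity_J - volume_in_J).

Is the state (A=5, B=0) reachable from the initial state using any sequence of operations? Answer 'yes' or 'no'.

BFS from (A=5, B=10):
  1. empty(B) -> (A=5 B=0)
Target reached → yes.

Answer: yes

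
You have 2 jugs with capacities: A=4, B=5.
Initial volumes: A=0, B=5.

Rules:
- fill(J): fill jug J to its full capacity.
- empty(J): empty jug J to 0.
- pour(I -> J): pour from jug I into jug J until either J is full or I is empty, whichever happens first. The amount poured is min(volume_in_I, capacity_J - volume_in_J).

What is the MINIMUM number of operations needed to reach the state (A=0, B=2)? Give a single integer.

BFS from (A=0, B=5). One shortest path:
  1. pour(B -> A) -> (A=4 B=1)
  2. empty(A) -> (A=0 B=1)
  3. pour(B -> A) -> (A=1 B=0)
  4. fill(B) -> (A=1 B=5)
  5. pour(B -> A) -> (A=4 B=2)
  6. empty(A) -> (A=0 B=2)
Reached target in 6 moves.

Answer: 6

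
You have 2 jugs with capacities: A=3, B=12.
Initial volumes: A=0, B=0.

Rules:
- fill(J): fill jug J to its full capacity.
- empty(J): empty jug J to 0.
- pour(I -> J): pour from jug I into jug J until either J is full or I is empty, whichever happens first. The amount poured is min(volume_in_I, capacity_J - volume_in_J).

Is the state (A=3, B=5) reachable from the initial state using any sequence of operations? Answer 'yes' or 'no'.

Answer: no

Derivation:
BFS explored all 10 reachable states.
Reachable set includes: (0,0), (0,3), (0,6), (0,9), (0,12), (3,0), (3,3), (3,6), (3,9), (3,12)
Target (A=3, B=5) not in reachable set → no.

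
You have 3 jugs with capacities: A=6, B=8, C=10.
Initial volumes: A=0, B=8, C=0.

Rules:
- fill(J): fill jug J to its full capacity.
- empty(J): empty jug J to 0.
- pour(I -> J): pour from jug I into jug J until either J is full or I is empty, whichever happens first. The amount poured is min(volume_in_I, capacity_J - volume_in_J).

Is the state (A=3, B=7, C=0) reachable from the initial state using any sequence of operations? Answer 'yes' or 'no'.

Answer: no

Derivation:
BFS explored all 96 reachable states.
Reachable set includes: (0,0,0), (0,0,2), (0,0,4), (0,0,6), (0,0,8), (0,0,10), (0,2,0), (0,2,2), (0,2,4), (0,2,6), (0,2,8), (0,2,10) ...
Target (A=3, B=7, C=0) not in reachable set → no.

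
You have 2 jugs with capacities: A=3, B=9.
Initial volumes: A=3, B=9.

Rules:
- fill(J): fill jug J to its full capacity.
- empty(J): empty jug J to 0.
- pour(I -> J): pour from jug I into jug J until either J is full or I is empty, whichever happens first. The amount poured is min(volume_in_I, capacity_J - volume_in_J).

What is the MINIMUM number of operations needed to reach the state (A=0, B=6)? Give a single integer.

Answer: 3

Derivation:
BFS from (A=3, B=9). One shortest path:
  1. empty(A) -> (A=0 B=9)
  2. pour(B -> A) -> (A=3 B=6)
  3. empty(A) -> (A=0 B=6)
Reached target in 3 moves.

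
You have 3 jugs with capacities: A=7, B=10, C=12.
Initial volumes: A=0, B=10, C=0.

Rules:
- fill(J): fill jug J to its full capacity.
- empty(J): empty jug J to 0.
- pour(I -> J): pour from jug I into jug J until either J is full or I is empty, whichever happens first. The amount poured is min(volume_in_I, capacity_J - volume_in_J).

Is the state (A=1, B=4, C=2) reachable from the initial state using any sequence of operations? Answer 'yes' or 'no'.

Answer: no

Derivation:
BFS explored all 550 reachable states.
Reachable set includes: (0,0,0), (0,0,1), (0,0,2), (0,0,3), (0,0,4), (0,0,5), (0,0,6), (0,0,7), (0,0,8), (0,0,9), (0,0,10), (0,0,11) ...
Target (A=1, B=4, C=2) not in reachable set → no.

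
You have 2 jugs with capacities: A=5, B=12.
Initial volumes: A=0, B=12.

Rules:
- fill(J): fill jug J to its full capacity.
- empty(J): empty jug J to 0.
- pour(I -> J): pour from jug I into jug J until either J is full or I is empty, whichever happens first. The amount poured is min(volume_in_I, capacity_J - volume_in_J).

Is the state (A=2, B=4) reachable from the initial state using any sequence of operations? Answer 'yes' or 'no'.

Answer: no

Derivation:
BFS explored all 34 reachable states.
Reachable set includes: (0,0), (0,1), (0,2), (0,3), (0,4), (0,5), (0,6), (0,7), (0,8), (0,9), (0,10), (0,11) ...
Target (A=2, B=4) not in reachable set → no.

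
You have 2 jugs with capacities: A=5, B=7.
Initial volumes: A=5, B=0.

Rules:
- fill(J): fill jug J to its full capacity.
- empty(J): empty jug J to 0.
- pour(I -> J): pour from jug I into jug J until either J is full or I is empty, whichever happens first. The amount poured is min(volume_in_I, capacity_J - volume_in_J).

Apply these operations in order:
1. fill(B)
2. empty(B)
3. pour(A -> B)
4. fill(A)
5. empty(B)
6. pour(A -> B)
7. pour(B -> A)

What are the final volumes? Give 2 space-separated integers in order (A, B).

Step 1: fill(B) -> (A=5 B=7)
Step 2: empty(B) -> (A=5 B=0)
Step 3: pour(A -> B) -> (A=0 B=5)
Step 4: fill(A) -> (A=5 B=5)
Step 5: empty(B) -> (A=5 B=0)
Step 6: pour(A -> B) -> (A=0 B=5)
Step 7: pour(B -> A) -> (A=5 B=0)

Answer: 5 0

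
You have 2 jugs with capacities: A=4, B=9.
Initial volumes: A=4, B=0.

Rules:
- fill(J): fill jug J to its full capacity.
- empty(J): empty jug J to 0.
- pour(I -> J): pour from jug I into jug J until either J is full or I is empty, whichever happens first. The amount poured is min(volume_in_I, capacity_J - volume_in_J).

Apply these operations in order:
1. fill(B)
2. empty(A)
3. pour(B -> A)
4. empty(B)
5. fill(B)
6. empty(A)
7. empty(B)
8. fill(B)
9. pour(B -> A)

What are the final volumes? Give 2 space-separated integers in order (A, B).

Answer: 4 5

Derivation:
Step 1: fill(B) -> (A=4 B=9)
Step 2: empty(A) -> (A=0 B=9)
Step 3: pour(B -> A) -> (A=4 B=5)
Step 4: empty(B) -> (A=4 B=0)
Step 5: fill(B) -> (A=4 B=9)
Step 6: empty(A) -> (A=0 B=9)
Step 7: empty(B) -> (A=0 B=0)
Step 8: fill(B) -> (A=0 B=9)
Step 9: pour(B -> A) -> (A=4 B=5)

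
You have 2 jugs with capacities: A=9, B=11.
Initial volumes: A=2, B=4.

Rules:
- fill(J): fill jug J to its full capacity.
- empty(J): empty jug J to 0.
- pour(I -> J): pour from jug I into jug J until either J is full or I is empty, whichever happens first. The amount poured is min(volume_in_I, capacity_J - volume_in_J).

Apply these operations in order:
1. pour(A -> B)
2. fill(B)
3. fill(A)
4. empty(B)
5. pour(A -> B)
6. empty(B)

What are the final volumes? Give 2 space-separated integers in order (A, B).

Step 1: pour(A -> B) -> (A=0 B=6)
Step 2: fill(B) -> (A=0 B=11)
Step 3: fill(A) -> (A=9 B=11)
Step 4: empty(B) -> (A=9 B=0)
Step 5: pour(A -> B) -> (A=0 B=9)
Step 6: empty(B) -> (A=0 B=0)

Answer: 0 0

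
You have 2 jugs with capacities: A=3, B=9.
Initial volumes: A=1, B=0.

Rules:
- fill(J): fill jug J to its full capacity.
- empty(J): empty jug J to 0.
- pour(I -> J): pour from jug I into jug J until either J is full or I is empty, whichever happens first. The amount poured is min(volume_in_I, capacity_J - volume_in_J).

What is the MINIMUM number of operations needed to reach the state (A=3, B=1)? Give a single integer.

BFS from (A=1, B=0). One shortest path:
  1. pour(A -> B) -> (A=0 B=1)
  2. fill(A) -> (A=3 B=1)
Reached target in 2 moves.

Answer: 2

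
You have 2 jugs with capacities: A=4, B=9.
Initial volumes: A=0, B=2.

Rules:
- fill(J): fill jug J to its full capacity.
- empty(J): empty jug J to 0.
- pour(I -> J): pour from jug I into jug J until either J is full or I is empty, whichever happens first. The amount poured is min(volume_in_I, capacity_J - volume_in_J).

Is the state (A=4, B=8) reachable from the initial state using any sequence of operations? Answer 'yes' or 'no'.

BFS from (A=0, B=2):
  1. fill(A) -> (A=4 B=2)
  2. empty(B) -> (A=4 B=0)
  3. pour(A -> B) -> (A=0 B=4)
  4. fill(A) -> (A=4 B=4)
  5. pour(A -> B) -> (A=0 B=8)
  6. fill(A) -> (A=4 B=8)
Target reached → yes.

Answer: yes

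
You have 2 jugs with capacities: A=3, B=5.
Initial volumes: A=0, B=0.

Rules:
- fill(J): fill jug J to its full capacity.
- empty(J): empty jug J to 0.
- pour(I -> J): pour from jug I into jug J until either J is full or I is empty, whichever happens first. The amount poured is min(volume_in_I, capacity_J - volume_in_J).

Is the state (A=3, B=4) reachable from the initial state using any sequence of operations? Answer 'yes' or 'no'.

Answer: yes

Derivation:
BFS from (A=0, B=0):
  1. fill(B) -> (A=0 B=5)
  2. pour(B -> A) -> (A=3 B=2)
  3. empty(A) -> (A=0 B=2)
  4. pour(B -> A) -> (A=2 B=0)
  5. fill(B) -> (A=2 B=5)
  6. pour(B -> A) -> (A=3 B=4)
Target reached → yes.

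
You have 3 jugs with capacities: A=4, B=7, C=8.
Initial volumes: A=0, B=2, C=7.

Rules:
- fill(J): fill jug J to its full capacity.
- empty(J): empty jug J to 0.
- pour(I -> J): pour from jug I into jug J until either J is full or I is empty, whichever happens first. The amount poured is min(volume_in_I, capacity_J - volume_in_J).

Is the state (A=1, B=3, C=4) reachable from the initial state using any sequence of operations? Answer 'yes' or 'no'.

Answer: no

Derivation:
BFS explored all 234 reachable states.
Reachable set includes: (0,0,0), (0,0,1), (0,0,2), (0,0,3), (0,0,4), (0,0,5), (0,0,6), (0,0,7), (0,0,8), (0,1,0), (0,1,1), (0,1,2) ...
Target (A=1, B=3, C=4) not in reachable set → no.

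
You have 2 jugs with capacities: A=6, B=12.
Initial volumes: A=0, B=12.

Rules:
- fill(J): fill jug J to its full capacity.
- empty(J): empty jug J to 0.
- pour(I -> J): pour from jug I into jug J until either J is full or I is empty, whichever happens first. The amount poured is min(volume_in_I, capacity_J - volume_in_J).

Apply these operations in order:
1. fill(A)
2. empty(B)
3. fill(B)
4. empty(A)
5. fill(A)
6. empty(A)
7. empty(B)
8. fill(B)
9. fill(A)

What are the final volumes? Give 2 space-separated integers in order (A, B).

Answer: 6 12

Derivation:
Step 1: fill(A) -> (A=6 B=12)
Step 2: empty(B) -> (A=6 B=0)
Step 3: fill(B) -> (A=6 B=12)
Step 4: empty(A) -> (A=0 B=12)
Step 5: fill(A) -> (A=6 B=12)
Step 6: empty(A) -> (A=0 B=12)
Step 7: empty(B) -> (A=0 B=0)
Step 8: fill(B) -> (A=0 B=12)
Step 9: fill(A) -> (A=6 B=12)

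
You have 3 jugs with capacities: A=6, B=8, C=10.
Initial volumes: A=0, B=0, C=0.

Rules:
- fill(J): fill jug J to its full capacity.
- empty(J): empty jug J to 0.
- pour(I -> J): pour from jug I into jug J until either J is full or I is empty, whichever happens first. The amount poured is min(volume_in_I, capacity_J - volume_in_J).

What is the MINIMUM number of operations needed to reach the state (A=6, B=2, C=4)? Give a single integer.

BFS from (A=0, B=0, C=0). One shortest path:
  1. fill(B) -> (A=0 B=8 C=0)
  2. fill(C) -> (A=0 B=8 C=10)
  3. pour(B -> A) -> (A=6 B=2 C=10)
  4. empty(A) -> (A=0 B=2 C=10)
  5. pour(C -> A) -> (A=6 B=2 C=4)
Reached target in 5 moves.

Answer: 5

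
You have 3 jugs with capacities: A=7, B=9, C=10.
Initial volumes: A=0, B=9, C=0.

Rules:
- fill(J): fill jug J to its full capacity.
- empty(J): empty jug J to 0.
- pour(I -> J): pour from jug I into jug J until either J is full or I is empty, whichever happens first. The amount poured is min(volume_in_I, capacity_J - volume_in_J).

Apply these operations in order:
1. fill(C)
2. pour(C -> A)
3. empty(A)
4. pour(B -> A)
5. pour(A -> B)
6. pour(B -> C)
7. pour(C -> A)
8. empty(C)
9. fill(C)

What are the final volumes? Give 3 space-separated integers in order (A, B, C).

Step 1: fill(C) -> (A=0 B=9 C=10)
Step 2: pour(C -> A) -> (A=7 B=9 C=3)
Step 3: empty(A) -> (A=0 B=9 C=3)
Step 4: pour(B -> A) -> (A=7 B=2 C=3)
Step 5: pour(A -> B) -> (A=0 B=9 C=3)
Step 6: pour(B -> C) -> (A=0 B=2 C=10)
Step 7: pour(C -> A) -> (A=7 B=2 C=3)
Step 8: empty(C) -> (A=7 B=2 C=0)
Step 9: fill(C) -> (A=7 B=2 C=10)

Answer: 7 2 10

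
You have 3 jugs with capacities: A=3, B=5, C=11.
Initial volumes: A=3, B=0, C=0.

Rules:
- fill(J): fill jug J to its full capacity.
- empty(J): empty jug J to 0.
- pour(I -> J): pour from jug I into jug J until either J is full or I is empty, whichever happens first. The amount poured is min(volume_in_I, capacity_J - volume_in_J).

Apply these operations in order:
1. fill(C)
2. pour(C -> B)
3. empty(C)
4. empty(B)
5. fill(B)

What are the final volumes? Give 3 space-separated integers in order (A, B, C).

Step 1: fill(C) -> (A=3 B=0 C=11)
Step 2: pour(C -> B) -> (A=3 B=5 C=6)
Step 3: empty(C) -> (A=3 B=5 C=0)
Step 4: empty(B) -> (A=3 B=0 C=0)
Step 5: fill(B) -> (A=3 B=5 C=0)

Answer: 3 5 0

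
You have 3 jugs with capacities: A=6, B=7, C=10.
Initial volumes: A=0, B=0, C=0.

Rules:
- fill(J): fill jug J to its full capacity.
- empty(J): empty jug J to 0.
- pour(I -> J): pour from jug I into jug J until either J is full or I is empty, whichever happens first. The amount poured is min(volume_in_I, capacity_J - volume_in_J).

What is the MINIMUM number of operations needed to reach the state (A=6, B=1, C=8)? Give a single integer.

BFS from (A=0, B=0, C=0). One shortest path:
  1. fill(B) -> (A=0 B=7 C=0)
  2. pour(B -> A) -> (A=6 B=1 C=0)
  3. empty(A) -> (A=0 B=1 C=0)
  4. pour(B -> C) -> (A=0 B=0 C=1)
  5. fill(B) -> (A=0 B=7 C=1)
  6. pour(B -> C) -> (A=0 B=0 C=8)
  7. fill(B) -> (A=0 B=7 C=8)
  8. pour(B -> A) -> (A=6 B=1 C=8)
Reached target in 8 moves.

Answer: 8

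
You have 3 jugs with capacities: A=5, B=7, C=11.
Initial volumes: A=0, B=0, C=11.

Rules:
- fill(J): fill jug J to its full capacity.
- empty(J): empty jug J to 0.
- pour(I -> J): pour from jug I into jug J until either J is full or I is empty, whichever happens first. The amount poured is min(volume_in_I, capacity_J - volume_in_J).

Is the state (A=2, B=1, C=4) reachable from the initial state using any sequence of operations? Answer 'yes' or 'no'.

BFS explored all 336 reachable states.
Reachable set includes: (0,0,0), (0,0,1), (0,0,2), (0,0,3), (0,0,4), (0,0,5), (0,0,6), (0,0,7), (0,0,8), (0,0,9), (0,0,10), (0,0,11) ...
Target (A=2, B=1, C=4) not in reachable set → no.

Answer: no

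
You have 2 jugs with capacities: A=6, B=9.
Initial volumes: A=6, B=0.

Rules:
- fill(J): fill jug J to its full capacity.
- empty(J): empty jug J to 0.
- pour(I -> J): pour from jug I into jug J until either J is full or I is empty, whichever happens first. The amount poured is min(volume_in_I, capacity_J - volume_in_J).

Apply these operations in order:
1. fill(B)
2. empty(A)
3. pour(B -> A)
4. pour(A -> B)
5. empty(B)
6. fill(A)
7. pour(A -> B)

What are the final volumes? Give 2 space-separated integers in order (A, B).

Answer: 0 6

Derivation:
Step 1: fill(B) -> (A=6 B=9)
Step 2: empty(A) -> (A=0 B=9)
Step 3: pour(B -> A) -> (A=6 B=3)
Step 4: pour(A -> B) -> (A=0 B=9)
Step 5: empty(B) -> (A=0 B=0)
Step 6: fill(A) -> (A=6 B=0)
Step 7: pour(A -> B) -> (A=0 B=6)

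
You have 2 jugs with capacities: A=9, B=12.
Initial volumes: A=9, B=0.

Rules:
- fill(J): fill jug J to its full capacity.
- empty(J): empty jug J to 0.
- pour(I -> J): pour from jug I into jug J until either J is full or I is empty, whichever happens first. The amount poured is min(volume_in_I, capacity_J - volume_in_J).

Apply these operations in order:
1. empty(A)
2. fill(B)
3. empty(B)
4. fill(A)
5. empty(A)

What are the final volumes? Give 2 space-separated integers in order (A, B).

Step 1: empty(A) -> (A=0 B=0)
Step 2: fill(B) -> (A=0 B=12)
Step 3: empty(B) -> (A=0 B=0)
Step 4: fill(A) -> (A=9 B=0)
Step 5: empty(A) -> (A=0 B=0)

Answer: 0 0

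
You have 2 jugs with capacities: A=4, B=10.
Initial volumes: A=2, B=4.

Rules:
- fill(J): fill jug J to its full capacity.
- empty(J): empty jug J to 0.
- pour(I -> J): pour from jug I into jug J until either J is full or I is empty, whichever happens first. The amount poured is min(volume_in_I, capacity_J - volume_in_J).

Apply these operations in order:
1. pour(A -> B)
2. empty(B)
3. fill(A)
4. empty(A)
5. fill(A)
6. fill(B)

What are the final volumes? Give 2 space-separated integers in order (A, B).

Step 1: pour(A -> B) -> (A=0 B=6)
Step 2: empty(B) -> (A=0 B=0)
Step 3: fill(A) -> (A=4 B=0)
Step 4: empty(A) -> (A=0 B=0)
Step 5: fill(A) -> (A=4 B=0)
Step 6: fill(B) -> (A=4 B=10)

Answer: 4 10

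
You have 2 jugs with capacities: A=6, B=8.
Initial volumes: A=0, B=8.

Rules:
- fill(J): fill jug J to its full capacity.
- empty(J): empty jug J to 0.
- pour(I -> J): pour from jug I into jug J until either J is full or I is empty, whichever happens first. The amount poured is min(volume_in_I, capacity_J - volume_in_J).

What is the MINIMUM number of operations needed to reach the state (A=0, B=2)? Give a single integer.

Answer: 2

Derivation:
BFS from (A=0, B=8). One shortest path:
  1. pour(B -> A) -> (A=6 B=2)
  2. empty(A) -> (A=0 B=2)
Reached target in 2 moves.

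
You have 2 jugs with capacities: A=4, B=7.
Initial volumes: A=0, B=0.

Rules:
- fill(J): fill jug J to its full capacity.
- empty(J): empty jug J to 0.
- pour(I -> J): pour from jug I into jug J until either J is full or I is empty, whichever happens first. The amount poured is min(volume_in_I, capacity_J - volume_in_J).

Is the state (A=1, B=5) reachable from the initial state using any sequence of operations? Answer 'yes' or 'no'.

BFS explored all 22 reachable states.
Reachable set includes: (0,0), (0,1), (0,2), (0,3), (0,4), (0,5), (0,6), (0,7), (1,0), (1,7), (2,0), (2,7) ...
Target (A=1, B=5) not in reachable set → no.

Answer: no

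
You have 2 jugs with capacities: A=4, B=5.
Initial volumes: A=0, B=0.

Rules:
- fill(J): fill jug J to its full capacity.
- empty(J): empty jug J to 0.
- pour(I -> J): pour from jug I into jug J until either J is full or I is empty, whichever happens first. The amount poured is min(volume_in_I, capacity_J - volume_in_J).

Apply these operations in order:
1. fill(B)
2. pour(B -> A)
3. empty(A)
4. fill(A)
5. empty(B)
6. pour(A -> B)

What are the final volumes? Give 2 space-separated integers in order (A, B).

Step 1: fill(B) -> (A=0 B=5)
Step 2: pour(B -> A) -> (A=4 B=1)
Step 3: empty(A) -> (A=0 B=1)
Step 4: fill(A) -> (A=4 B=1)
Step 5: empty(B) -> (A=4 B=0)
Step 6: pour(A -> B) -> (A=0 B=4)

Answer: 0 4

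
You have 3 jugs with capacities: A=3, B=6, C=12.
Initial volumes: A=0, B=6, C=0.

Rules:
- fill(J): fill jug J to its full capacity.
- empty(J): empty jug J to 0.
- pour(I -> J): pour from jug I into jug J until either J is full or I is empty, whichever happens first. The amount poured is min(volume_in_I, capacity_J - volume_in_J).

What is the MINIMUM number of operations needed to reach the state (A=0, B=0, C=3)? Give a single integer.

Answer: 3

Derivation:
BFS from (A=0, B=6, C=0). One shortest path:
  1. fill(A) -> (A=3 B=6 C=0)
  2. empty(B) -> (A=3 B=0 C=0)
  3. pour(A -> C) -> (A=0 B=0 C=3)
Reached target in 3 moves.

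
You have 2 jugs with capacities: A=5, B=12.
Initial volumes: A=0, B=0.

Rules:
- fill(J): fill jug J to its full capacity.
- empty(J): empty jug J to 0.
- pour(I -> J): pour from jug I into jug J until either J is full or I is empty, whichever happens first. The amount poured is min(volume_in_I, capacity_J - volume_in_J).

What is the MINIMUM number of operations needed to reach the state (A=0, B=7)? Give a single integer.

Answer: 3

Derivation:
BFS from (A=0, B=0). One shortest path:
  1. fill(B) -> (A=0 B=12)
  2. pour(B -> A) -> (A=5 B=7)
  3. empty(A) -> (A=0 B=7)
Reached target in 3 moves.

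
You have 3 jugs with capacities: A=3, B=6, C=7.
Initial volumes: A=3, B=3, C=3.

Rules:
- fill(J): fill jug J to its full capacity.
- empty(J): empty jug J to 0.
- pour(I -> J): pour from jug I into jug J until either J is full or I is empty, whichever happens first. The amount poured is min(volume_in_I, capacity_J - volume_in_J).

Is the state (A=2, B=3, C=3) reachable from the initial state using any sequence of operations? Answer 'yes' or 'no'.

BFS explored all 164 reachable states.
Reachable set includes: (0,0,0), (0,0,1), (0,0,2), (0,0,3), (0,0,4), (0,0,5), (0,0,6), (0,0,7), (0,1,0), (0,1,1), (0,1,2), (0,1,3) ...
Target (A=2, B=3, C=3) not in reachable set → no.

Answer: no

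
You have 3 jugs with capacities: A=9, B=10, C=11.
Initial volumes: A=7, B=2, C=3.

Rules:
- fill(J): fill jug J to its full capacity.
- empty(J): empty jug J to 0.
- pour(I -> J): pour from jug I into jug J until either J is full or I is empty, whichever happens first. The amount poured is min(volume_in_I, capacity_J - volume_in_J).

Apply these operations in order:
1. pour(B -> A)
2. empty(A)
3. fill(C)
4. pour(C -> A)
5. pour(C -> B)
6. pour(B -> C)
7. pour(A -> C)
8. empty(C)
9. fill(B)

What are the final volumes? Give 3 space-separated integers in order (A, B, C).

Answer: 0 10 0

Derivation:
Step 1: pour(B -> A) -> (A=9 B=0 C=3)
Step 2: empty(A) -> (A=0 B=0 C=3)
Step 3: fill(C) -> (A=0 B=0 C=11)
Step 4: pour(C -> A) -> (A=9 B=0 C=2)
Step 5: pour(C -> B) -> (A=9 B=2 C=0)
Step 6: pour(B -> C) -> (A=9 B=0 C=2)
Step 7: pour(A -> C) -> (A=0 B=0 C=11)
Step 8: empty(C) -> (A=0 B=0 C=0)
Step 9: fill(B) -> (A=0 B=10 C=0)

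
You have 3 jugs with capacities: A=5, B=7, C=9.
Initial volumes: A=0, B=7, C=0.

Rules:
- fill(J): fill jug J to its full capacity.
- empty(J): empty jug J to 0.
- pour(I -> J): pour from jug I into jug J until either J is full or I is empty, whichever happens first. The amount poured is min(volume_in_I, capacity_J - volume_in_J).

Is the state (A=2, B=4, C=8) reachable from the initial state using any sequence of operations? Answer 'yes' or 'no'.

Answer: no

Derivation:
BFS explored all 288 reachable states.
Reachable set includes: (0,0,0), (0,0,1), (0,0,2), (0,0,3), (0,0,4), (0,0,5), (0,0,6), (0,0,7), (0,0,8), (0,0,9), (0,1,0), (0,1,1) ...
Target (A=2, B=4, C=8) not in reachable set → no.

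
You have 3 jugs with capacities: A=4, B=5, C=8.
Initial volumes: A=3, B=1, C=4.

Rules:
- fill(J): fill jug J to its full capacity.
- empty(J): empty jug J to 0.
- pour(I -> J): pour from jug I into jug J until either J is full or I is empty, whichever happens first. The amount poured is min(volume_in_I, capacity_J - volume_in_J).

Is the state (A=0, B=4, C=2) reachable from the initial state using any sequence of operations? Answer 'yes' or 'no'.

BFS from (A=3, B=1, C=4):
  1. empty(B) -> (A=3 B=0 C=4)
  2. fill(C) -> (A=3 B=0 C=8)
  3. pour(C -> A) -> (A=4 B=0 C=7)
  4. pour(C -> B) -> (A=4 B=5 C=2)
  5. empty(B) -> (A=4 B=0 C=2)
  6. pour(A -> B) -> (A=0 B=4 C=2)
Target reached → yes.

Answer: yes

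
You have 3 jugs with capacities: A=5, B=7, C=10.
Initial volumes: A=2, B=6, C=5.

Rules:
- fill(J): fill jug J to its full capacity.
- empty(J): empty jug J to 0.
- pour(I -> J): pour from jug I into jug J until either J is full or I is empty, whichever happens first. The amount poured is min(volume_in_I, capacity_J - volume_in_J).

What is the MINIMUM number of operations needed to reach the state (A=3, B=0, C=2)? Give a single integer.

BFS from (A=2, B=6, C=5). One shortest path:
  1. empty(B) -> (A=2 B=0 C=5)
  2. pour(C -> A) -> (A=5 B=0 C=2)
  3. pour(A -> B) -> (A=0 B=5 C=2)
  4. fill(A) -> (A=5 B=5 C=2)
  5. pour(A -> B) -> (A=3 B=7 C=2)
  6. empty(B) -> (A=3 B=0 C=2)
Reached target in 6 moves.

Answer: 6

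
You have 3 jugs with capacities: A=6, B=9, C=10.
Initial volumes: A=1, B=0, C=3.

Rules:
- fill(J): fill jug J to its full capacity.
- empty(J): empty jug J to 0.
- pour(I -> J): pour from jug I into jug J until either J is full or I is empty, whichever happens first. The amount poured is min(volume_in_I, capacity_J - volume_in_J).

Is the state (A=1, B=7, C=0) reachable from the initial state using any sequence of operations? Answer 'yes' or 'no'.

Answer: yes

Derivation:
BFS from (A=1, B=0, C=3):
  1. pour(C -> A) -> (A=4 B=0 C=0)
  2. fill(C) -> (A=4 B=0 C=10)
  3. pour(C -> B) -> (A=4 B=9 C=1)
  4. pour(B -> A) -> (A=6 B=7 C=1)
  5. empty(A) -> (A=0 B=7 C=1)
  6. pour(C -> A) -> (A=1 B=7 C=0)
Target reached → yes.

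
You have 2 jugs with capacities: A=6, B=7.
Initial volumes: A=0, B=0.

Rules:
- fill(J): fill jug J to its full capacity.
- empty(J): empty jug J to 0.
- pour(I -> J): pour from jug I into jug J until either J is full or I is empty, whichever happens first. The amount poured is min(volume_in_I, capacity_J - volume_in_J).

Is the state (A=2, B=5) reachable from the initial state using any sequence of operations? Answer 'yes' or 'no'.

Answer: no

Derivation:
BFS explored all 26 reachable states.
Reachable set includes: (0,0), (0,1), (0,2), (0,3), (0,4), (0,5), (0,6), (0,7), (1,0), (1,7), (2,0), (2,7) ...
Target (A=2, B=5) not in reachable set → no.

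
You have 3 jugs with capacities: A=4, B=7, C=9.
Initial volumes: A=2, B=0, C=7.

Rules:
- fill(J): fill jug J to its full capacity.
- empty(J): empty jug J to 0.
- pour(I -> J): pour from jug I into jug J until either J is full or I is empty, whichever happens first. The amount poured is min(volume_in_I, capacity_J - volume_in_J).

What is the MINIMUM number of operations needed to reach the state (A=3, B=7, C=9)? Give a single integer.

Answer: 6

Derivation:
BFS from (A=2, B=0, C=7). One shortest path:
  1. empty(A) -> (A=0 B=0 C=7)
  2. fill(B) -> (A=0 B=7 C=7)
  3. pour(C -> A) -> (A=4 B=7 C=3)
  4. empty(A) -> (A=0 B=7 C=3)
  5. pour(C -> A) -> (A=3 B=7 C=0)
  6. fill(C) -> (A=3 B=7 C=9)
Reached target in 6 moves.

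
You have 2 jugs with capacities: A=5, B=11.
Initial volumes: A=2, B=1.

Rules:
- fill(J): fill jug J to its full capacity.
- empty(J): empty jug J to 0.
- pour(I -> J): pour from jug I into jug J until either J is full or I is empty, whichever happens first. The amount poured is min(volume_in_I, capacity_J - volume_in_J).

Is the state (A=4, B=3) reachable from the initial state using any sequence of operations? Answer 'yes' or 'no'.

BFS explored all 33 reachable states.
Reachable set includes: (0,0), (0,1), (0,2), (0,3), (0,4), (0,5), (0,6), (0,7), (0,8), (0,9), (0,10), (0,11) ...
Target (A=4, B=3) not in reachable set → no.

Answer: no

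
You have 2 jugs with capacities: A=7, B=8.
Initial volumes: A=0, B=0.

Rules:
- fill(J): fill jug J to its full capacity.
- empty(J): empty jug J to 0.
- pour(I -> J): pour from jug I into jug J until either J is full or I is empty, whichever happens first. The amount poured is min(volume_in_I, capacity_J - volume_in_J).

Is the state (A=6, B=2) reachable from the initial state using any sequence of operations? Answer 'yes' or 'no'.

Answer: no

Derivation:
BFS explored all 30 reachable states.
Reachable set includes: (0,0), (0,1), (0,2), (0,3), (0,4), (0,5), (0,6), (0,7), (0,8), (1,0), (1,8), (2,0) ...
Target (A=6, B=2) not in reachable set → no.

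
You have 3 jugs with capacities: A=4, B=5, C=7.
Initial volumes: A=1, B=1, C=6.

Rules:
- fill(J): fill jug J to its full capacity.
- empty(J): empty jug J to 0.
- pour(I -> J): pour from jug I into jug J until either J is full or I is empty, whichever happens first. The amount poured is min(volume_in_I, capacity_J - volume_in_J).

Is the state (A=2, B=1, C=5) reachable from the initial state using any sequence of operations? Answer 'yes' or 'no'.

Answer: no

Derivation:
BFS explored all 169 reachable states.
Reachable set includes: (0,0,0), (0,0,1), (0,0,2), (0,0,3), (0,0,4), (0,0,5), (0,0,6), (0,0,7), (0,1,0), (0,1,1), (0,1,2), (0,1,3) ...
Target (A=2, B=1, C=5) not in reachable set → no.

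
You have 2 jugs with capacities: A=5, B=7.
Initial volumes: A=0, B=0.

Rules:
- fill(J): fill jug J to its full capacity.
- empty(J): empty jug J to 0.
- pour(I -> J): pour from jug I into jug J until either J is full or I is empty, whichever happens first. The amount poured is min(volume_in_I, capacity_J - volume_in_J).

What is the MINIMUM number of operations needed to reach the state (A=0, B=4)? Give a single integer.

BFS from (A=0, B=0). One shortest path:
  1. fill(B) -> (A=0 B=7)
  2. pour(B -> A) -> (A=5 B=2)
  3. empty(A) -> (A=0 B=2)
  4. pour(B -> A) -> (A=2 B=0)
  5. fill(B) -> (A=2 B=7)
  6. pour(B -> A) -> (A=5 B=4)
  7. empty(A) -> (A=0 B=4)
Reached target in 7 moves.

Answer: 7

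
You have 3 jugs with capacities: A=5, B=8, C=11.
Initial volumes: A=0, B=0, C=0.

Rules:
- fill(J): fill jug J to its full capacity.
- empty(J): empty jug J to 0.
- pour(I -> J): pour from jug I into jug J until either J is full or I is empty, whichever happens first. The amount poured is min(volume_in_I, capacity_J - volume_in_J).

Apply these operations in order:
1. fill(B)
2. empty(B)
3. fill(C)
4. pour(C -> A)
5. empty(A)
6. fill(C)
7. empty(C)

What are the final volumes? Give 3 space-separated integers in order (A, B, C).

Step 1: fill(B) -> (A=0 B=8 C=0)
Step 2: empty(B) -> (A=0 B=0 C=0)
Step 3: fill(C) -> (A=0 B=0 C=11)
Step 4: pour(C -> A) -> (A=5 B=0 C=6)
Step 5: empty(A) -> (A=0 B=0 C=6)
Step 6: fill(C) -> (A=0 B=0 C=11)
Step 7: empty(C) -> (A=0 B=0 C=0)

Answer: 0 0 0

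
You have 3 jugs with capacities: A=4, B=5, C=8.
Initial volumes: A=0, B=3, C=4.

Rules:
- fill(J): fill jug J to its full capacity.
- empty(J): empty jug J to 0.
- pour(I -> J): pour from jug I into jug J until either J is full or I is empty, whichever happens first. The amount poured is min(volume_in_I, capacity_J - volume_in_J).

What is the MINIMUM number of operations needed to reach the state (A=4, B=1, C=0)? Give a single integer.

Answer: 3

Derivation:
BFS from (A=0, B=3, C=4). One shortest path:
  1. fill(B) -> (A=0 B=5 C=4)
  2. empty(C) -> (A=0 B=5 C=0)
  3. pour(B -> A) -> (A=4 B=1 C=0)
Reached target in 3 moves.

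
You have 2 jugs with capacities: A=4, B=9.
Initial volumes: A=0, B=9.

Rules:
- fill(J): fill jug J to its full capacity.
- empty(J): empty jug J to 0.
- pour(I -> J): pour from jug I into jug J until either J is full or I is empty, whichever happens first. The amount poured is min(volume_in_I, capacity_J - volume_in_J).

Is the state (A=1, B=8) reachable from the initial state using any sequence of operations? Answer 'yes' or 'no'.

Answer: no

Derivation:
BFS explored all 26 reachable states.
Reachable set includes: (0,0), (0,1), (0,2), (0,3), (0,4), (0,5), (0,6), (0,7), (0,8), (0,9), (1,0), (1,9) ...
Target (A=1, B=8) not in reachable set → no.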